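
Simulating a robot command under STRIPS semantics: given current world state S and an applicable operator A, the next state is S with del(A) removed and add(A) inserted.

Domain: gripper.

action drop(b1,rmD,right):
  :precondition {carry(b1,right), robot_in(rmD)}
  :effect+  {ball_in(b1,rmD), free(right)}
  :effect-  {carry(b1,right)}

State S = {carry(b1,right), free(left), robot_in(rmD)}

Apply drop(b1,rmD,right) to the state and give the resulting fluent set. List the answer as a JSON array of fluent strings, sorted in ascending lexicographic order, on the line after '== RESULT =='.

Progress:
  pre ⊆ S: {carry(b1,right), robot_in(rmD)} ⊆ S  — applicable
  S \ del = {free(left), robot_in(rmD)}
  ∪ add   = {ball_in(b1,rmD), free(left), free(right), robot_in(rmD)}

== RESULT ==
["ball_in(b1,rmD)", "free(left)", "free(right)", "robot_in(rmD)"]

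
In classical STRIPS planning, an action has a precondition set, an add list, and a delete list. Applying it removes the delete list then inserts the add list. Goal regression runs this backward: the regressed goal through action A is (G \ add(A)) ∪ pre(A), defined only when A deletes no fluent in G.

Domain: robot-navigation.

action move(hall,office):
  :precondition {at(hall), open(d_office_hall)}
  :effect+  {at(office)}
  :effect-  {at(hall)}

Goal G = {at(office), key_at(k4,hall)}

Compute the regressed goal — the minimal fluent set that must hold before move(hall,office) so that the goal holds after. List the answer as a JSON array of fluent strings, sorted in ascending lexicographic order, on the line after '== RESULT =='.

Compute (G \ add) ∪ pre:
  G ∩ del = {}  (empty — regression defined)
  G \ add = {at(office), key_at(k4,hall)} \ {at(office)} = {key_at(k4,hall)}
  ∪ pre   = {key_at(k4,hall)} ∪ {at(hall), open(d_office_hall)}
          = {at(hall), key_at(k4,hall), open(d_office_hall)}

== RESULT ==
["at(hall)", "key_at(k4,hall)", "open(d_office_hall)"]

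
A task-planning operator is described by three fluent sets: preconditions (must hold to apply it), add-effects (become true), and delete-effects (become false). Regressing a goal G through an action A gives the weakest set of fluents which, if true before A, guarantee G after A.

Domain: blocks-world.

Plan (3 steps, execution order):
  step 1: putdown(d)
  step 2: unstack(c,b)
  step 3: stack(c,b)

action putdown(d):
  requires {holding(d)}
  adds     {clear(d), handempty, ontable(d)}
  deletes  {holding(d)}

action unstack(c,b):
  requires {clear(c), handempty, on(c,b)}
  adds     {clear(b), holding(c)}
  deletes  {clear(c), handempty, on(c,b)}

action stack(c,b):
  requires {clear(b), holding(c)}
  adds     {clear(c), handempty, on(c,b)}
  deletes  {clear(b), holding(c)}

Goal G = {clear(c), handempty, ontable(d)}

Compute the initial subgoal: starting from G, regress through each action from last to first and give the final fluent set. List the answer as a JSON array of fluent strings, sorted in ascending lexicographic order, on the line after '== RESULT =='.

Work backward from the goal:
  through step 3 (stack(c,b)): drop {clear(c), handempty}, keep {ontable(d)}, require {clear(b), holding(c)}
    → {clear(b), holding(c), ontable(d)}
  through step 2 (unstack(c,b)): drop {clear(b), holding(c)}, keep {ontable(d)}, require {clear(c), handempty, on(c,b)}
    → {clear(c), handempty, on(c,b), ontable(d)}
  through step 1 (putdown(d)): drop {handempty, ontable(d)}, keep {clear(c), on(c,b)}, require {holding(d)}
    → {clear(c), holding(d), on(c,b)}

== RESULT ==
["clear(c)", "holding(d)", "on(c,b)"]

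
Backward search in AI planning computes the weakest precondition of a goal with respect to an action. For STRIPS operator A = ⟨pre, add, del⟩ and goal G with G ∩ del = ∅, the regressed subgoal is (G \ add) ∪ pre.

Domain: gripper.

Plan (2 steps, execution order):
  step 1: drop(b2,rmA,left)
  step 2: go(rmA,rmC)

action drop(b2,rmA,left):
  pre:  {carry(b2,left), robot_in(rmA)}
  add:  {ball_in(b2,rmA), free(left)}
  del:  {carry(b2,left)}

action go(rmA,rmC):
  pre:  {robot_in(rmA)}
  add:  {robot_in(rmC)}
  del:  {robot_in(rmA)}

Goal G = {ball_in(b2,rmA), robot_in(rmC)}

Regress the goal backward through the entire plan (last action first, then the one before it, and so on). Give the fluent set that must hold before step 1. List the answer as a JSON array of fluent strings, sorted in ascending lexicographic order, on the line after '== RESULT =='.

Work backward from the goal:
  through step 2 (go(rmA,rmC)): drop {robot_in(rmC)}, keep {ball_in(b2,rmA)}, require {robot_in(rmA)}
    → {ball_in(b2,rmA), robot_in(rmA)}
  through step 1 (drop(b2,rmA,left)): drop {ball_in(b2,rmA)}, keep {robot_in(rmA)}, require {carry(b2,left), robot_in(rmA)}
    → {carry(b2,left), robot_in(rmA)}

== RESULT ==
["carry(b2,left)", "robot_in(rmA)"]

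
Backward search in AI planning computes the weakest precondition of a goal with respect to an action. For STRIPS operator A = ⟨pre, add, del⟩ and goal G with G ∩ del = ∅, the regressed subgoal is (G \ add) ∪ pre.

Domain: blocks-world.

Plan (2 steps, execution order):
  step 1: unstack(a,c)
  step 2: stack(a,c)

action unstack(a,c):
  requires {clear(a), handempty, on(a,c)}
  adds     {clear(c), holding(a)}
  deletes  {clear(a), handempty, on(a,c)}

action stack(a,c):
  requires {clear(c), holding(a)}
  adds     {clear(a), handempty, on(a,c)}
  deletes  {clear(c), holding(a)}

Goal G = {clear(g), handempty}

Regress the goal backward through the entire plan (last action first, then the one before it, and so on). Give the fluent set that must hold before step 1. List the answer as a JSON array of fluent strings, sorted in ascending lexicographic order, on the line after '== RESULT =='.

Regress step by step:
  through step 2 (stack(a,c)): drop {handempty}, keep {clear(g)}, require {clear(c), holding(a)}
    → {clear(c), clear(g), holding(a)}
  through step 1 (unstack(a,c)): drop {clear(c), holding(a)}, keep {clear(g)}, require {clear(a), handempty, on(a,c)}
    → {clear(a), clear(g), handempty, on(a,c)}

== RESULT ==
["clear(a)", "clear(g)", "handempty", "on(a,c)"]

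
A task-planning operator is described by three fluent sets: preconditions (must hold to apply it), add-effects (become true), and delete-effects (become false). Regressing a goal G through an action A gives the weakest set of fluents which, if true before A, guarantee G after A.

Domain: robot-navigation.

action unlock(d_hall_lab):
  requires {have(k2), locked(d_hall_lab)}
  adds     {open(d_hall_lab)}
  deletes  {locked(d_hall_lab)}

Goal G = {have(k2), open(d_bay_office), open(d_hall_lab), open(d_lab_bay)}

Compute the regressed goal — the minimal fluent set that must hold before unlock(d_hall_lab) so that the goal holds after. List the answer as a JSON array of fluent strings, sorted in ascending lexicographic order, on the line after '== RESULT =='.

Regress:
  G ∩ del = {}  (empty — regression defined)
  G \ add = {have(k2), open(d_bay_office), open(d_hall_lab), open(d_lab_bay)} \ {open(d_hall_lab)} = {have(k2), open(d_bay_office), open(d_lab_bay)}
  ∪ pre   = {have(k2), open(d_bay_office), open(d_lab_bay)} ∪ {have(k2), locked(d_hall_lab)}
          = {have(k2), locked(d_hall_lab), open(d_bay_office), open(d_lab_bay)}

== RESULT ==
["have(k2)", "locked(d_hall_lab)", "open(d_bay_office)", "open(d_lab_bay)"]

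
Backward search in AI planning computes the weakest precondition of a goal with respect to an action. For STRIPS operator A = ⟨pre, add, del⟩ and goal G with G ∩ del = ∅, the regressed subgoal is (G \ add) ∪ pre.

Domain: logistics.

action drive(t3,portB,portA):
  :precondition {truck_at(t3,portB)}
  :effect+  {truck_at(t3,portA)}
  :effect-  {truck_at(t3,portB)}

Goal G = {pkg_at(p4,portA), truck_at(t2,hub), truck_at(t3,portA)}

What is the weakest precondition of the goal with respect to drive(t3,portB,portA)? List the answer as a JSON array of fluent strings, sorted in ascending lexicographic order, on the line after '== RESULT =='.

Regress:
  G ∩ del = {}  (empty — regression defined)
  G \ add = {pkg_at(p4,portA), truck_at(t2,hub), truck_at(t3,portA)} \ {truck_at(t3,portA)} = {pkg_at(p4,portA), truck_at(t2,hub)}
  ∪ pre   = {pkg_at(p4,portA), truck_at(t2,hub)} ∪ {truck_at(t3,portB)}
          = {pkg_at(p4,portA), truck_at(t2,hub), truck_at(t3,portB)}

== RESULT ==
["pkg_at(p4,portA)", "truck_at(t2,hub)", "truck_at(t3,portB)"]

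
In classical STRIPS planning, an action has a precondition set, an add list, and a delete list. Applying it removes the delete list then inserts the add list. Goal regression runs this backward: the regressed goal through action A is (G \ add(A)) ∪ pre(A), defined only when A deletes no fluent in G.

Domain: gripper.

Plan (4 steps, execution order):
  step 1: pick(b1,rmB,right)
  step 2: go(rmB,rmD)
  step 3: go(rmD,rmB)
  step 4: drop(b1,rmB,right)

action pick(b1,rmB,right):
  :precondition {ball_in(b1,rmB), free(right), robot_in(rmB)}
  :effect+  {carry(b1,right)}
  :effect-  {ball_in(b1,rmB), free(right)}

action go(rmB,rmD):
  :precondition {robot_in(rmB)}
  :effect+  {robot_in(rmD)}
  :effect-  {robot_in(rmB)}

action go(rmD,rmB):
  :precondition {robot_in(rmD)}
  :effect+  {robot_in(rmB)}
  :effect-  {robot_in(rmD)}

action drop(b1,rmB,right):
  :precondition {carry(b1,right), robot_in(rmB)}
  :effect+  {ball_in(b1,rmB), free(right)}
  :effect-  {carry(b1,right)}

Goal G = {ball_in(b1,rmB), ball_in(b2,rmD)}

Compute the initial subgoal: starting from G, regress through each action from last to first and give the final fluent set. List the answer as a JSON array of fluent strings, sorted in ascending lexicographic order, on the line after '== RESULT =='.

Work backward from the goal:
  through step 4 (drop(b1,rmB,right)): drop {ball_in(b1,rmB)}, keep {ball_in(b2,rmD)}, require {carry(b1,right), robot_in(rmB)}
    → {ball_in(b2,rmD), carry(b1,right), robot_in(rmB)}
  through step 3 (go(rmD,rmB)): drop {robot_in(rmB)}, keep {ball_in(b2,rmD), carry(b1,right)}, require {robot_in(rmD)}
    → {ball_in(b2,rmD), carry(b1,right), robot_in(rmD)}
  through step 2 (go(rmB,rmD)): drop {robot_in(rmD)}, keep {ball_in(b2,rmD), carry(b1,right)}, require {robot_in(rmB)}
    → {ball_in(b2,rmD), carry(b1,right), robot_in(rmB)}
  through step 1 (pick(b1,rmB,right)): drop {carry(b1,right)}, keep {ball_in(b2,rmD), robot_in(rmB)}, require {ball_in(b1,rmB), free(right), robot_in(rmB)}
    → {ball_in(b1,rmB), ball_in(b2,rmD), free(right), robot_in(rmB)}

== RESULT ==
["ball_in(b1,rmB)", "ball_in(b2,rmD)", "free(right)", "robot_in(rmB)"]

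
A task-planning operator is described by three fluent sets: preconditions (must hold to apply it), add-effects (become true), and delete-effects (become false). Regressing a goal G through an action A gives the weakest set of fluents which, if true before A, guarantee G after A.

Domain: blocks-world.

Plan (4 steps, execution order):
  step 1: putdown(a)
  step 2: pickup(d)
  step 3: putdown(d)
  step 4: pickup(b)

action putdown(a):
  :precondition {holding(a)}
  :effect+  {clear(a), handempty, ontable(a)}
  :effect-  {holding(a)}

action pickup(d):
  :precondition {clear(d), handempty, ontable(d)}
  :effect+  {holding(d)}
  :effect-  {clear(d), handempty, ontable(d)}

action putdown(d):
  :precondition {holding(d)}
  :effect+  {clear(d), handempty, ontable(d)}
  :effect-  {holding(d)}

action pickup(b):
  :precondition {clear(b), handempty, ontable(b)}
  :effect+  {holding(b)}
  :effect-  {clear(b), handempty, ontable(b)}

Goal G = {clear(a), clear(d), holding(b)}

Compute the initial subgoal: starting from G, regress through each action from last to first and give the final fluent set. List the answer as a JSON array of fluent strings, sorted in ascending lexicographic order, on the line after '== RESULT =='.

Regress step by step:
  through step 4 (pickup(b)): drop {holding(b)}, keep {clear(a), clear(d)}, require {clear(b), handempty, ontable(b)}
    → {clear(a), clear(b), clear(d), handempty, ontable(b)}
  through step 3 (putdown(d)): drop {clear(d), handempty}, keep {clear(a), clear(b), ontable(b)}, require {holding(d)}
    → {clear(a), clear(b), holding(d), ontable(b)}
  through step 2 (pickup(d)): drop {holding(d)}, keep {clear(a), clear(b), ontable(b)}, require {clear(d), handempty, ontable(d)}
    → {clear(a), clear(b), clear(d), handempty, ontable(b), ontable(d)}
  through step 1 (putdown(a)): drop {clear(a), handempty}, keep {clear(b), clear(d), ontable(b), ontable(d)}, require {holding(a)}
    → {clear(b), clear(d), holding(a), ontable(b), ontable(d)}

== RESULT ==
["clear(b)", "clear(d)", "holding(a)", "ontable(b)", "ontable(d)"]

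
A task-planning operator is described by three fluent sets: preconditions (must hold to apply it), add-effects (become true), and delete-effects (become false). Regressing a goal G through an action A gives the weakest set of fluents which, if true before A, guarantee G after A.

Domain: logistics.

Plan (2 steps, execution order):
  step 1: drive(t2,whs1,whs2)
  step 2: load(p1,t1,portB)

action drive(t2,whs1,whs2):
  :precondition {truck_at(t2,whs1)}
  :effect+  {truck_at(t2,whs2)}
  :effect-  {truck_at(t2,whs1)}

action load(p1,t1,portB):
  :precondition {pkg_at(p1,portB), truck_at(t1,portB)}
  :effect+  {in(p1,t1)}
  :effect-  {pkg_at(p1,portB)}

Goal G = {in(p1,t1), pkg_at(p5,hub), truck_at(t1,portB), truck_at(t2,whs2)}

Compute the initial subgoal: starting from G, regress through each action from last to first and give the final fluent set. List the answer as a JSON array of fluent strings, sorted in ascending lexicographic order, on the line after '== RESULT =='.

Regress step by step:
  through step 2 (load(p1,t1,portB)): drop {in(p1,t1)}, keep {pkg_at(p5,hub), truck_at(t1,portB), truck_at(t2,whs2)}, require {pkg_at(p1,portB), truck_at(t1,portB)}
    → {pkg_at(p1,portB), pkg_at(p5,hub), truck_at(t1,portB), truck_at(t2,whs2)}
  through step 1 (drive(t2,whs1,whs2)): drop {truck_at(t2,whs2)}, keep {pkg_at(p1,portB), pkg_at(p5,hub), truck_at(t1,portB)}, require {truck_at(t2,whs1)}
    → {pkg_at(p1,portB), pkg_at(p5,hub), truck_at(t1,portB), truck_at(t2,whs1)}

== RESULT ==
["pkg_at(p1,portB)", "pkg_at(p5,hub)", "truck_at(t1,portB)", "truck_at(t2,whs1)"]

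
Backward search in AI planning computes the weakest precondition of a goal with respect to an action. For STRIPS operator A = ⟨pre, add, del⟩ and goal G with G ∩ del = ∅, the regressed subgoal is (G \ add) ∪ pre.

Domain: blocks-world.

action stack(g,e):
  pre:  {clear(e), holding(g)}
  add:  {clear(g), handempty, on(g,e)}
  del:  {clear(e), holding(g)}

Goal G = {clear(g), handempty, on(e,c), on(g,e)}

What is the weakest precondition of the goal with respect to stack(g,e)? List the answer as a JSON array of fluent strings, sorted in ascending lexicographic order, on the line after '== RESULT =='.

Compute (G \ add) ∪ pre:
  G ∩ del = {}  (empty — regression defined)
  G \ add = {clear(g), handempty, on(e,c), on(g,e)} \ {clear(g), handempty, on(g,e)} = {on(e,c)}
  ∪ pre   = {on(e,c)} ∪ {clear(e), holding(g)}
          = {clear(e), holding(g), on(e,c)}

== RESULT ==
["clear(e)", "holding(g)", "on(e,c)"]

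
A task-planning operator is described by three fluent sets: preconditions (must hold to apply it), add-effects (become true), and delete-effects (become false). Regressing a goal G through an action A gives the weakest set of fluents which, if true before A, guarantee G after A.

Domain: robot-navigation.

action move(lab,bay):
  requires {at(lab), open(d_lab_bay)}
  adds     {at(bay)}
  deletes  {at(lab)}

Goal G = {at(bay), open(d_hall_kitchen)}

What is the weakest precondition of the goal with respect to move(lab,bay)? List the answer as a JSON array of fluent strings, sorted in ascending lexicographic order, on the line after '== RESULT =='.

Compute (G \ add) ∪ pre:
  G ∩ del = {}  (empty — regression defined)
  G \ add = {at(bay), open(d_hall_kitchen)} \ {at(bay)} = {open(d_hall_kitchen)}
  ∪ pre   = {open(d_hall_kitchen)} ∪ {at(lab), open(d_lab_bay)}
          = {at(lab), open(d_hall_kitchen), open(d_lab_bay)}

== RESULT ==
["at(lab)", "open(d_hall_kitchen)", "open(d_lab_bay)"]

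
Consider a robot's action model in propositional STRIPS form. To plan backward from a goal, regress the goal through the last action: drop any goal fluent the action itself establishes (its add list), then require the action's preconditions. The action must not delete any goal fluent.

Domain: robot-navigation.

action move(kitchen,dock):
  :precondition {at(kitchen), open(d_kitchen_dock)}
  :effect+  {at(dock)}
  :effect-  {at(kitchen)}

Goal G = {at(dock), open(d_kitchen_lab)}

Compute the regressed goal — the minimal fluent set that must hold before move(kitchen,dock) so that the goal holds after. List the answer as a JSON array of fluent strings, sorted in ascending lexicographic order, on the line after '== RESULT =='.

Regress:
  G ∩ del = {}  (empty — regression defined)
  G \ add = {at(dock), open(d_kitchen_lab)} \ {at(dock)} = {open(d_kitchen_lab)}
  ∪ pre   = {open(d_kitchen_lab)} ∪ {at(kitchen), open(d_kitchen_dock)}
          = {at(kitchen), open(d_kitchen_dock), open(d_kitchen_lab)}

== RESULT ==
["at(kitchen)", "open(d_kitchen_dock)", "open(d_kitchen_lab)"]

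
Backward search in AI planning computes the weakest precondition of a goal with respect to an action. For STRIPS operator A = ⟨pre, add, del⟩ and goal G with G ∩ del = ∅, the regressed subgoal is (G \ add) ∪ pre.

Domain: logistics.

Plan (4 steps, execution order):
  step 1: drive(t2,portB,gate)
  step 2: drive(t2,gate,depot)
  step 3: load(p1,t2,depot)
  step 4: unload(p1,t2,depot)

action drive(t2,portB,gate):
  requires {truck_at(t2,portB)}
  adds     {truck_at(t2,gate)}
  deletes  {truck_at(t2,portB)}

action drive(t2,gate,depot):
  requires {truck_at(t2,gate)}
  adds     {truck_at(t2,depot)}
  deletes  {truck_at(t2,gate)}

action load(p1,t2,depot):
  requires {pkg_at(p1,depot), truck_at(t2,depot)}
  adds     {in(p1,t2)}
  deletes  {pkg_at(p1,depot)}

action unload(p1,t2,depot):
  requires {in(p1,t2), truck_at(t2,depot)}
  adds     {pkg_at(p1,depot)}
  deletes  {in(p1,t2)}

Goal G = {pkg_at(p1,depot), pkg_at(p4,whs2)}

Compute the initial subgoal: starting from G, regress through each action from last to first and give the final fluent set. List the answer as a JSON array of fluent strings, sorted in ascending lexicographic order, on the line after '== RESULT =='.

Work backward from the goal:
  through step 4 (unload(p1,t2,depot)): drop {pkg_at(p1,depot)}, keep {pkg_at(p4,whs2)}, require {in(p1,t2), truck_at(t2,depot)}
    → {in(p1,t2), pkg_at(p4,whs2), truck_at(t2,depot)}
  through step 3 (load(p1,t2,depot)): drop {in(p1,t2)}, keep {pkg_at(p4,whs2), truck_at(t2,depot)}, require {pkg_at(p1,depot), truck_at(t2,depot)}
    → {pkg_at(p1,depot), pkg_at(p4,whs2), truck_at(t2,depot)}
  through step 2 (drive(t2,gate,depot)): drop {truck_at(t2,depot)}, keep {pkg_at(p1,depot), pkg_at(p4,whs2)}, require {truck_at(t2,gate)}
    → {pkg_at(p1,depot), pkg_at(p4,whs2), truck_at(t2,gate)}
  through step 1 (drive(t2,portB,gate)): drop {truck_at(t2,gate)}, keep {pkg_at(p1,depot), pkg_at(p4,whs2)}, require {truck_at(t2,portB)}
    → {pkg_at(p1,depot), pkg_at(p4,whs2), truck_at(t2,portB)}

== RESULT ==
["pkg_at(p1,depot)", "pkg_at(p4,whs2)", "truck_at(t2,portB)"]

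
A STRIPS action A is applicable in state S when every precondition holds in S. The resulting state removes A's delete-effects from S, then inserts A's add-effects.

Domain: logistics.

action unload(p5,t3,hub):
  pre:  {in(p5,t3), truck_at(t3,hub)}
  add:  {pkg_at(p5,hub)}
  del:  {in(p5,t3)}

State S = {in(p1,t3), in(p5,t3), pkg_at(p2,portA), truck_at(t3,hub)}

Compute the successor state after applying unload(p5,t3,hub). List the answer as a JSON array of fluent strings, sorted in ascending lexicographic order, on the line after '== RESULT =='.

Progress:
  pre ⊆ S: {in(p5,t3), truck_at(t3,hub)} ⊆ S  — applicable
  S \ del = {in(p1,t3), pkg_at(p2,portA), truck_at(t3,hub)}
  ∪ add   = {in(p1,t3), pkg_at(p2,portA), pkg_at(p5,hub), truck_at(t3,hub)}

== RESULT ==
["in(p1,t3)", "pkg_at(p2,portA)", "pkg_at(p5,hub)", "truck_at(t3,hub)"]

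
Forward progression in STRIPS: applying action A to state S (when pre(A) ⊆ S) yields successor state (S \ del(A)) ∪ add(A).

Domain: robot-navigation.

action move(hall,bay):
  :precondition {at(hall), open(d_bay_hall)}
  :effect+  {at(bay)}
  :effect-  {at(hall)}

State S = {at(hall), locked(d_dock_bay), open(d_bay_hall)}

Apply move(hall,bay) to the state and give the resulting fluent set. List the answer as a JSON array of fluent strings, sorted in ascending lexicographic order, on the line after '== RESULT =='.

Progress:
  pre ⊆ S: {at(hall), open(d_bay_hall)} ⊆ S  — applicable
  S \ del = {locked(d_dock_bay), open(d_bay_hall)}
  ∪ add   = {at(bay), locked(d_dock_bay), open(d_bay_hall)}

== RESULT ==
["at(bay)", "locked(d_dock_bay)", "open(d_bay_hall)"]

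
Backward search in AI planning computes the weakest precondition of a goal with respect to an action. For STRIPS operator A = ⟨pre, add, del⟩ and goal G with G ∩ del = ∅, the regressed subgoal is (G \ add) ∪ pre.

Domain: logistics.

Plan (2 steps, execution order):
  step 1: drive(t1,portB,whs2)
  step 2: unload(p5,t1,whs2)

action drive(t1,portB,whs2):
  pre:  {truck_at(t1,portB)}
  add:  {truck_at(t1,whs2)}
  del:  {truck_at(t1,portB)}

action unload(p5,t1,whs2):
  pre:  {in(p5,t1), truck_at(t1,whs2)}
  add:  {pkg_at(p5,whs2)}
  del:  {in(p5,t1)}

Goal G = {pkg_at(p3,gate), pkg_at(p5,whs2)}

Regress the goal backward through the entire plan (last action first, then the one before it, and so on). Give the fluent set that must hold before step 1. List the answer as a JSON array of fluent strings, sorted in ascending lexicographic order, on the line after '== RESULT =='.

Work backward from the goal:
  through step 2 (unload(p5,t1,whs2)): drop {pkg_at(p5,whs2)}, keep {pkg_at(p3,gate)}, require {in(p5,t1), truck_at(t1,whs2)}
    → {in(p5,t1), pkg_at(p3,gate), truck_at(t1,whs2)}
  through step 1 (drive(t1,portB,whs2)): drop {truck_at(t1,whs2)}, keep {in(p5,t1), pkg_at(p3,gate)}, require {truck_at(t1,portB)}
    → {in(p5,t1), pkg_at(p3,gate), truck_at(t1,portB)}

== RESULT ==
["in(p5,t1)", "pkg_at(p3,gate)", "truck_at(t1,portB)"]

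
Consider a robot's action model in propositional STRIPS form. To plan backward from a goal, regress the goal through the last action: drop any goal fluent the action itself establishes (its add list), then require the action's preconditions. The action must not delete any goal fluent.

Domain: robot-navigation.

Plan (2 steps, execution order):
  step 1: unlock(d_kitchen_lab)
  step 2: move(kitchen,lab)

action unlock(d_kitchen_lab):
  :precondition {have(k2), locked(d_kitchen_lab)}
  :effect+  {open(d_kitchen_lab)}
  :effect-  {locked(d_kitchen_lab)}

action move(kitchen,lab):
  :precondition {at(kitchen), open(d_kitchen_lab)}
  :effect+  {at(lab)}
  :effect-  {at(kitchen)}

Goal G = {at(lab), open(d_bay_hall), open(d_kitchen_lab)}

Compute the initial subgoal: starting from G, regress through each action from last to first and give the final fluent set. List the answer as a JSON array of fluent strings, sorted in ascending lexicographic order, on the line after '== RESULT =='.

Regress step by step:
  through step 2 (move(kitchen,lab)): drop {at(lab)}, keep {open(d_bay_hall), open(d_kitchen_lab)}, require {at(kitchen), open(d_kitchen_lab)}
    → {at(kitchen), open(d_bay_hall), open(d_kitchen_lab)}
  through step 1 (unlock(d_kitchen_lab)): drop {open(d_kitchen_lab)}, keep {at(kitchen), open(d_bay_hall)}, require {have(k2), locked(d_kitchen_lab)}
    → {at(kitchen), have(k2), locked(d_kitchen_lab), open(d_bay_hall)}

== RESULT ==
["at(kitchen)", "have(k2)", "locked(d_kitchen_lab)", "open(d_bay_hall)"]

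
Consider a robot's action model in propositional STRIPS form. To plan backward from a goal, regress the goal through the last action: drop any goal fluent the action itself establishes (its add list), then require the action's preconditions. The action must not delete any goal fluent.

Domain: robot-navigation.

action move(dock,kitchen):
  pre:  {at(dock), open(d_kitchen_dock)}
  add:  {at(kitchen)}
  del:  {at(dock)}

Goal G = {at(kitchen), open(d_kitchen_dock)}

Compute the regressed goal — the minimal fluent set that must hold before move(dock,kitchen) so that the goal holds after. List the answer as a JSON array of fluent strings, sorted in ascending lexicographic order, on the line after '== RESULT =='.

Regress:
  G ∩ del = {}  (empty — regression defined)
  G \ add = {at(kitchen), open(d_kitchen_dock)} \ {at(kitchen)} = {open(d_kitchen_dock)}
  ∪ pre   = {open(d_kitchen_dock)} ∪ {at(dock), open(d_kitchen_dock)}
          = {at(dock), open(d_kitchen_dock)}

== RESULT ==
["at(dock)", "open(d_kitchen_dock)"]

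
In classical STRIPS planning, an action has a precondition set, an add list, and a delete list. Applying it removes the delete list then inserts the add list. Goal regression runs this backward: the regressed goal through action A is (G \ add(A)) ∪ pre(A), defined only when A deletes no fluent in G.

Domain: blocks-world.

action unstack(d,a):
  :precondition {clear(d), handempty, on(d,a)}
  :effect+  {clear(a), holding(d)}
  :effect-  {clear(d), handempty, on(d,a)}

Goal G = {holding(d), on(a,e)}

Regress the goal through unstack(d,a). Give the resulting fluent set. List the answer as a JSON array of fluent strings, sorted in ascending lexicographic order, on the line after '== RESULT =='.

Compute (G \ add) ∪ pre:
  G ∩ del = {}  (empty — regression defined)
  G \ add = {holding(d), on(a,e)} \ {clear(a), holding(d)} = {on(a,e)}
  ∪ pre   = {on(a,e)} ∪ {clear(d), handempty, on(d,a)}
          = {clear(d), handempty, on(a,e), on(d,a)}

== RESULT ==
["clear(d)", "handempty", "on(a,e)", "on(d,a)"]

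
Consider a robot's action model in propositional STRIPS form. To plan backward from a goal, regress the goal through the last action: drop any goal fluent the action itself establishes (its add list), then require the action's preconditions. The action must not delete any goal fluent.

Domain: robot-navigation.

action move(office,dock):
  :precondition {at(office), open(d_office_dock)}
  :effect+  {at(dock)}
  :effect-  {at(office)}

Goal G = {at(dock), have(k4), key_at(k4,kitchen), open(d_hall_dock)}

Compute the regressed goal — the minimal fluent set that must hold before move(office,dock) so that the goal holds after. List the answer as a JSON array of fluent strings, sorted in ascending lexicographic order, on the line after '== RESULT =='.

Regress:
  G ∩ del = {}  (empty — regression defined)
  G \ add = {at(dock), have(k4), key_at(k4,kitchen), open(d_hall_dock)} \ {at(dock)} = {have(k4), key_at(k4,kitchen), open(d_hall_dock)}
  ∪ pre   = {have(k4), key_at(k4,kitchen), open(d_hall_dock)} ∪ {at(office), open(d_office_dock)}
          = {at(office), have(k4), key_at(k4,kitchen), open(d_hall_dock), open(d_office_dock)}

== RESULT ==
["at(office)", "have(k4)", "key_at(k4,kitchen)", "open(d_hall_dock)", "open(d_office_dock)"]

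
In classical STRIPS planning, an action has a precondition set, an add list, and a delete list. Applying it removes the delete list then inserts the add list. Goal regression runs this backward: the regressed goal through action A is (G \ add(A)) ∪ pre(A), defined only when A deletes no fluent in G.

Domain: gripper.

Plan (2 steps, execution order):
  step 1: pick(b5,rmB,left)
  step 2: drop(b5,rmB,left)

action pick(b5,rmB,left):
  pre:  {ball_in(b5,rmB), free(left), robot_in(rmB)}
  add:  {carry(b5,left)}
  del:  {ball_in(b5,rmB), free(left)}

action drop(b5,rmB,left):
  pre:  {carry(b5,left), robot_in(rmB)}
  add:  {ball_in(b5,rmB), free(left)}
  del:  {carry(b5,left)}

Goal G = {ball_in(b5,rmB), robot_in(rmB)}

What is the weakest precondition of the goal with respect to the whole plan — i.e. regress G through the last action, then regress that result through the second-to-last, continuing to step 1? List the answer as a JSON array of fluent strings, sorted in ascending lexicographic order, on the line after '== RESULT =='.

Regress step by step:
  through step 2 (drop(b5,rmB,left)): drop {ball_in(b5,rmB)}, keep {robot_in(rmB)}, require {carry(b5,left), robot_in(rmB)}
    → {carry(b5,left), robot_in(rmB)}
  through step 1 (pick(b5,rmB,left)): drop {carry(b5,left)}, keep {robot_in(rmB)}, require {ball_in(b5,rmB), free(left), robot_in(rmB)}
    → {ball_in(b5,rmB), free(left), robot_in(rmB)}

== RESULT ==
["ball_in(b5,rmB)", "free(left)", "robot_in(rmB)"]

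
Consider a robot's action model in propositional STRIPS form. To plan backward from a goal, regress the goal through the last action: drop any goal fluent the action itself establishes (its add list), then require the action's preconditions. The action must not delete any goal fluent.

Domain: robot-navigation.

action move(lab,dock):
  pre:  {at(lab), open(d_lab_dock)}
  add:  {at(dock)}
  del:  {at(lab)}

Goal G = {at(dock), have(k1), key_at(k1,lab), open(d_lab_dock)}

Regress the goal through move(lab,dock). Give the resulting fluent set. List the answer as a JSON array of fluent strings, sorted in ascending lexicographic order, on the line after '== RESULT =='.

Regress:
  G ∩ del = {}  (empty — regression defined)
  G \ add = {at(dock), have(k1), key_at(k1,lab), open(d_lab_dock)} \ {at(dock)} = {have(k1), key_at(k1,lab), open(d_lab_dock)}
  ∪ pre   = {have(k1), key_at(k1,lab), open(d_lab_dock)} ∪ {at(lab), open(d_lab_dock)}
          = {at(lab), have(k1), key_at(k1,lab), open(d_lab_dock)}

== RESULT ==
["at(lab)", "have(k1)", "key_at(k1,lab)", "open(d_lab_dock)"]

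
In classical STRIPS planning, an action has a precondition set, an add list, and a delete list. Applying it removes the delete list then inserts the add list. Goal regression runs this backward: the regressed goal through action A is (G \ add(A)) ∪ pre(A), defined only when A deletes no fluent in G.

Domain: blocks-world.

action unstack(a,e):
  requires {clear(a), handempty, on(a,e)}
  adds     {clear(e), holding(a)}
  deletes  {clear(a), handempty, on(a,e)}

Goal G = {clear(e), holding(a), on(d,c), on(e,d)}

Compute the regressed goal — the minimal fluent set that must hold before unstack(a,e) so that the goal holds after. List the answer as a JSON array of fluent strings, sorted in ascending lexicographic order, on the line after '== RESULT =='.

Regress:
  G ∩ del = {}  (empty — regression defined)
  G \ add = {clear(e), holding(a), on(d,c), on(e,d)} \ {clear(e), holding(a)} = {on(d,c), on(e,d)}
  ∪ pre   = {on(d,c), on(e,d)} ∪ {clear(a), handempty, on(a,e)}
          = {clear(a), handempty, on(a,e), on(d,c), on(e,d)}

== RESULT ==
["clear(a)", "handempty", "on(a,e)", "on(d,c)", "on(e,d)"]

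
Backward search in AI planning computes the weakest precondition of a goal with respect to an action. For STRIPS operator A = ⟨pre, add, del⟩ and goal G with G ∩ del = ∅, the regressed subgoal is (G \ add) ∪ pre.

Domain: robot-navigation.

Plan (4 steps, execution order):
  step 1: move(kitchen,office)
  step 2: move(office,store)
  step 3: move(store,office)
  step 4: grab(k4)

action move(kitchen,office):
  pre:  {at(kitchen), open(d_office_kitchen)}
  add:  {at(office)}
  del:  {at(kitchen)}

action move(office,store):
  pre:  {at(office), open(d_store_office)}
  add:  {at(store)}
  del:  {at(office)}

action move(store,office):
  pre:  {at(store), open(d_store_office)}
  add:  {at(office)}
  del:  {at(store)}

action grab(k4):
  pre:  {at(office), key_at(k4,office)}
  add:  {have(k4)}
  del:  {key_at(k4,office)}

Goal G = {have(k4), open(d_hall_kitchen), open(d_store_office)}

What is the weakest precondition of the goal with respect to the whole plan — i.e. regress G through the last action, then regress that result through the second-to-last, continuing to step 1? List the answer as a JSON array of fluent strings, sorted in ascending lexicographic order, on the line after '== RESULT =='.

Work backward from the goal:
  through step 4 (grab(k4)): drop {have(k4)}, keep {open(d_hall_kitchen), open(d_store_office)}, require {at(office), key_at(k4,office)}
    → {at(office), key_at(k4,office), open(d_hall_kitchen), open(d_store_office)}
  through step 3 (move(store,office)): drop {at(office)}, keep {key_at(k4,office), open(d_hall_kitchen), open(d_store_office)}, require {at(store), open(d_store_office)}
    → {at(store), key_at(k4,office), open(d_hall_kitchen), open(d_store_office)}
  through step 2 (move(office,store)): drop {at(store)}, keep {key_at(k4,office), open(d_hall_kitchen), open(d_store_office)}, require {at(office), open(d_store_office)}
    → {at(office), key_at(k4,office), open(d_hall_kitchen), open(d_store_office)}
  through step 1 (move(kitchen,office)): drop {at(office)}, keep {key_at(k4,office), open(d_hall_kitchen), open(d_store_office)}, require {at(kitchen), open(d_office_kitchen)}
    → {at(kitchen), key_at(k4,office), open(d_hall_kitchen), open(d_office_kitchen), open(d_store_office)}

== RESULT ==
["at(kitchen)", "key_at(k4,office)", "open(d_hall_kitchen)", "open(d_office_kitchen)", "open(d_store_office)"]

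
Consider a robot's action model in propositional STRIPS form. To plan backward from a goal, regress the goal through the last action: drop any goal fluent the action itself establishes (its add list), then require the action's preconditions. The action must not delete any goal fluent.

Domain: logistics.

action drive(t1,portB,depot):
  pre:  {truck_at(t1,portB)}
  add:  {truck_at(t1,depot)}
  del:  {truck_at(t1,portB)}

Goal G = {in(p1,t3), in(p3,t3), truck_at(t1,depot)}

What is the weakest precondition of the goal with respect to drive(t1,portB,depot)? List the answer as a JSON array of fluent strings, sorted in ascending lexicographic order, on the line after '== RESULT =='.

Regress:
  G ∩ del = {}  (empty — regression defined)
  G \ add = {in(p1,t3), in(p3,t3), truck_at(t1,depot)} \ {truck_at(t1,depot)} = {in(p1,t3), in(p3,t3)}
  ∪ pre   = {in(p1,t3), in(p3,t3)} ∪ {truck_at(t1,portB)}
          = {in(p1,t3), in(p3,t3), truck_at(t1,portB)}

== RESULT ==
["in(p1,t3)", "in(p3,t3)", "truck_at(t1,portB)"]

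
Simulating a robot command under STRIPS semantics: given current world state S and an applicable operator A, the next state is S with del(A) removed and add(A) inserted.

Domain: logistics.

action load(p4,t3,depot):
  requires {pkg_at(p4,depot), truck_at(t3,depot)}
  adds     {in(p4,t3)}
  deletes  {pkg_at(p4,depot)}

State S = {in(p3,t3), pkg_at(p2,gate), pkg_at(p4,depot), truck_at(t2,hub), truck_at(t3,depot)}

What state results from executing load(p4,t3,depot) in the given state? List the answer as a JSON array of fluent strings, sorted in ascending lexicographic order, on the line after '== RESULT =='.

Compute (S \ del) ∪ add:
  pre ⊆ S: {pkg_at(p4,depot), truck_at(t3,depot)} ⊆ S  — applicable
  S \ del = {in(p3,t3), pkg_at(p2,gate), truck_at(t2,hub), truck_at(t3,depot)}
  ∪ add   = {in(p3,t3), in(p4,t3), pkg_at(p2,gate), truck_at(t2,hub), truck_at(t3,depot)}

== RESULT ==
["in(p3,t3)", "in(p4,t3)", "pkg_at(p2,gate)", "truck_at(t2,hub)", "truck_at(t3,depot)"]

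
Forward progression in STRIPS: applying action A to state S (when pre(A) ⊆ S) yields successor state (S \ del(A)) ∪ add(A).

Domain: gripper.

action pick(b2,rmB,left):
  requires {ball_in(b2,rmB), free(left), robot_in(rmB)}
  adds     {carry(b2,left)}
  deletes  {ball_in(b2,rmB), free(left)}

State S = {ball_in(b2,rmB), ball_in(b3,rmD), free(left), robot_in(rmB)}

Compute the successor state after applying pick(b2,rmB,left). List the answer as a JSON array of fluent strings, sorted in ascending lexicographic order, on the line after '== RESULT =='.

Compute (S \ del) ∪ add:
  pre ⊆ S: {ball_in(b2,rmB), free(left), robot_in(rmB)} ⊆ S  — applicable
  S \ del = {ball_in(b3,rmD), robot_in(rmB)}
  ∪ add   = {ball_in(b3,rmD), carry(b2,left), robot_in(rmB)}

== RESULT ==
["ball_in(b3,rmD)", "carry(b2,left)", "robot_in(rmB)"]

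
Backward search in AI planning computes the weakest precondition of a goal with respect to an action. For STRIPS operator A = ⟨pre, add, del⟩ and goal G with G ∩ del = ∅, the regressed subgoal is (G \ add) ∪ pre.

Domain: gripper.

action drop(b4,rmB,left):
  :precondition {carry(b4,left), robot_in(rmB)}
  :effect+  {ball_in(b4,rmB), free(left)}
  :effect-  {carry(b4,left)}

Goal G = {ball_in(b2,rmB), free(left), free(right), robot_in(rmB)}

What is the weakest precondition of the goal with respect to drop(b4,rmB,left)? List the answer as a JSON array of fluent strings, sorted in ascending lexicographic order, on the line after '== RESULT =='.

Compute (G \ add) ∪ pre:
  G ∩ del = {}  (empty — regression defined)
  G \ add = {ball_in(b2,rmB), free(left), free(right), robot_in(rmB)} \ {ball_in(b4,rmB), free(left)} = {ball_in(b2,rmB), free(right), robot_in(rmB)}
  ∪ pre   = {ball_in(b2,rmB), free(right), robot_in(rmB)} ∪ {carry(b4,left), robot_in(rmB)}
          = {ball_in(b2,rmB), carry(b4,left), free(right), robot_in(rmB)}

== RESULT ==
["ball_in(b2,rmB)", "carry(b4,left)", "free(right)", "robot_in(rmB)"]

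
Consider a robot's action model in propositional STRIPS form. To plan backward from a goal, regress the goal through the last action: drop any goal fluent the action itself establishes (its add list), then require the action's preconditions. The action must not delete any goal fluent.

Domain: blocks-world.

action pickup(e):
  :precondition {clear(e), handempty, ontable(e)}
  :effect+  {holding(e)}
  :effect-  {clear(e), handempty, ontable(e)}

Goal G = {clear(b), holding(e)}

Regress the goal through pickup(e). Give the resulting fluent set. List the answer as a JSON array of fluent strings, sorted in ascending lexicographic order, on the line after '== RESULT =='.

Compute (G \ add) ∪ pre:
  G ∩ del = {}  (empty — regression defined)
  G \ add = {clear(b), holding(e)} \ {holding(e)} = {clear(b)}
  ∪ pre   = {clear(b)} ∪ {clear(e), handempty, ontable(e)}
          = {clear(b), clear(e), handempty, ontable(e)}

== RESULT ==
["clear(b)", "clear(e)", "handempty", "ontable(e)"]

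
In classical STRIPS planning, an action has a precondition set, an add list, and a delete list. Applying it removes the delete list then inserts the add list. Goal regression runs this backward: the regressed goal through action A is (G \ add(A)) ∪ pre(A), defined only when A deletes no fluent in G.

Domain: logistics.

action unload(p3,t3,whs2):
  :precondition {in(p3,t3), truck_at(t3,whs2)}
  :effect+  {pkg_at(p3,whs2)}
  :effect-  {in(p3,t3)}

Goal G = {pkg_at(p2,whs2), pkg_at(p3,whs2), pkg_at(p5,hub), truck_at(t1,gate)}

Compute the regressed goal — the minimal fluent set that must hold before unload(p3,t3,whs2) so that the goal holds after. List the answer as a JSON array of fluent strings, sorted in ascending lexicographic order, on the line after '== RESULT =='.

Compute (G \ add) ∪ pre:
  G ∩ del = {}  (empty — regression defined)
  G \ add = {pkg_at(p2,whs2), pkg_at(p3,whs2), pkg_at(p5,hub), truck_at(t1,gate)} \ {pkg_at(p3,whs2)} = {pkg_at(p2,whs2), pkg_at(p5,hub), truck_at(t1,gate)}
  ∪ pre   = {pkg_at(p2,whs2), pkg_at(p5,hub), truck_at(t1,gate)} ∪ {in(p3,t3), truck_at(t3,whs2)}
          = {in(p3,t3), pkg_at(p2,whs2), pkg_at(p5,hub), truck_at(t1,gate), truck_at(t3,whs2)}

== RESULT ==
["in(p3,t3)", "pkg_at(p2,whs2)", "pkg_at(p5,hub)", "truck_at(t1,gate)", "truck_at(t3,whs2)"]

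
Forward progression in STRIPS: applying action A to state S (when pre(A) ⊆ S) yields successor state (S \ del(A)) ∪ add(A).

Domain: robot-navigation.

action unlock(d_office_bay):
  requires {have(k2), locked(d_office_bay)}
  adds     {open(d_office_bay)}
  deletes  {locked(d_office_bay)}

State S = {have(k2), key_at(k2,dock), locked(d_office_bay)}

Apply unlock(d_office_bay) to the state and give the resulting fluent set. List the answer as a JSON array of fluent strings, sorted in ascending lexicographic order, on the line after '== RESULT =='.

Progress:
  pre ⊆ S: {have(k2), locked(d_office_bay)} ⊆ S  — applicable
  S \ del = {have(k2), key_at(k2,dock)}
  ∪ add   = {have(k2), key_at(k2,dock), open(d_office_bay)}

== RESULT ==
["have(k2)", "key_at(k2,dock)", "open(d_office_bay)"]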